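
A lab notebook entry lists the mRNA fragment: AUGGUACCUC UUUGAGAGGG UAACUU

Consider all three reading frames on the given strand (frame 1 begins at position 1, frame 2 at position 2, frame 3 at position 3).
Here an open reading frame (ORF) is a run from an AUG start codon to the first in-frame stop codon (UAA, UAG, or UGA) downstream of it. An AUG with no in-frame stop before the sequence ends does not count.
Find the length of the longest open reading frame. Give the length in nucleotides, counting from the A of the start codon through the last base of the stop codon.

Frame 1: AUG GUA CCU CUU UGA GAG GGU AAC — AUG at 1, stop UGA at 13 → 15 nt.
Frame 2: UGG UAC CUC UUU GAG AGG GUA ACU — no AUG→stop ORF.
Frame 3: GGU ACC UCU UUG AGA GGG UAA CUU — no AUG→stop ORF.
Longest: frame 1, positions 1–15, 15 nt = 5 codons = 4 aa. → 15 nucleotides.

15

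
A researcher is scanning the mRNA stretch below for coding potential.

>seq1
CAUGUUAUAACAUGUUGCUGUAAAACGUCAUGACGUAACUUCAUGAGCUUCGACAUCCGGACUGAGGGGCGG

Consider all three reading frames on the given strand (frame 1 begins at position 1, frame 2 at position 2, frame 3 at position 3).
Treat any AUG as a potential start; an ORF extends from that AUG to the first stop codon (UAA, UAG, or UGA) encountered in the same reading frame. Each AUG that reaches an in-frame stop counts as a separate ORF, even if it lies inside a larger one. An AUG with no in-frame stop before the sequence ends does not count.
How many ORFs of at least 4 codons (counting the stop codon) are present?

1

Frame 1: CAU GUU AUA ACA UGU UGC UGU AAA ACG UCA UGA CGU AAC UUC AUG AGC UUC GAC AUC CGG ACU GAG GGG CGG — no AUG→stop ORF.
Frame 2: AUG UUA UAA CAU GUU GCU GUA AAA CGU CAU GAC GUA ACU UCA UGA GCU UCG ACA UCC GGA CUG AGG GGC — AUG at 2, stop UAA at 8 → 9 nt.
Frame 3: UGU UAU AAC AUG UUG CUG UAA AAC GUC AUG ACG UAA CUU CAU GAG CUU CGA CAU CCG GAC UGA GGG GCG — AUG at 12, stop UAA at 21 → 12 nt; AUG at 30, stop UAA at 36 → 9 nt.
ORFs ≥ 4 codons: frame 3 12–23 (4 codons). Count = 1.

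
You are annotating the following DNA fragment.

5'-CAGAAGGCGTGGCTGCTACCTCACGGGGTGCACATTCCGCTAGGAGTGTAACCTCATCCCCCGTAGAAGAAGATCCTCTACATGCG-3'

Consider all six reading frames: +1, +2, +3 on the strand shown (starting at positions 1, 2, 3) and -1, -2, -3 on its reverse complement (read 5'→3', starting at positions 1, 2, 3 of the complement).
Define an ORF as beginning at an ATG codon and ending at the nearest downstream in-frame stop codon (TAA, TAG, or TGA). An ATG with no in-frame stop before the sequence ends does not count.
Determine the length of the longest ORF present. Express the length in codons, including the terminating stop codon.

Reverse complement (5'→3'): CGCATGTAGAGGATCTTCTTCTACGGGGGATGAGGTTACACTCCTAGCGGAATGTGCACCCCGTGAGGTAGCAGCCACGCCTTCTG
Frame +1: CAG AAG GCG TGG CTG CTA CCT CAC GGG GTG CAC ATT CCG CTA GGA GTG TAA CCT CAT CCC CCG TAG AAG AAG ATC CTC TAC ATG — no ATG→stop ORF.
Frame +2: AGA AGG CGT GGC TGC TAC CTC ACG GGG TGC ACA TTC CGC TAG GAG TGT AAC CTC ATC CCC CGT AGA AGA AGA TCC TCT ACA TGC — no ATG→stop ORF.
Frame +3: GAA GGC GTG GCT GCT ACC TCA CGG GGT GCA CAT TCC GCT AGG AGT GTA ACC TCA TCC CCC GTA GAA GAA GAT CCT CTA CAT GCG — no ATG→stop ORF.
Frame -1: CGC ATG TAG AGG ATC TTC TTC TAC GGG GGA TGA GGT TAC ACT CCT AGC GGA ATG TGC ACC CCG TGA GGT AGC AGC CAC GCC TTC — ATG at 4, stop TAG at 7 → 6 nt; ATG at 52, stop TGA at 64 → 15 nt.
Frame -2: GCA TGT AGA GGA TCT TCT TCT ACG GGG GAT GAG GTT ACA CTC CTA GCG GAA TGT GCA CCC CGT GAG GTA GCA GCC ACG CCT TCT — no ATG→stop ORF.
Frame -3: CAT GTA GAG GAT CTT CTT CTA CGG GGG ATG AGG TTA CAC TCC TAG CGG AAT GTG CAC CCC GTG AGG TAG CAG CCA CGC CTT CTG — ATG at 30, stop TAG at 45 → 18 nt.
Longest: frame -3, positions 30–47, 18 nt = 6 codons = 5 aa. → 6 codons.

6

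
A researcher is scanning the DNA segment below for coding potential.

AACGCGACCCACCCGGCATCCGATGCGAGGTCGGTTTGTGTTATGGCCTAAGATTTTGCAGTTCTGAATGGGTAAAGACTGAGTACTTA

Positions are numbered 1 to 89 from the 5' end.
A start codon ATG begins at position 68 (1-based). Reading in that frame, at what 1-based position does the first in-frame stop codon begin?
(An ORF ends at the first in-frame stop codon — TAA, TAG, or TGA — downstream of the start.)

80

Codons from position 68: ATG (68–70), GGT (71–73), AAA (74–76), GAC (77–79), TGA (80–82).
TGA is a stop codon; it begins at position 80.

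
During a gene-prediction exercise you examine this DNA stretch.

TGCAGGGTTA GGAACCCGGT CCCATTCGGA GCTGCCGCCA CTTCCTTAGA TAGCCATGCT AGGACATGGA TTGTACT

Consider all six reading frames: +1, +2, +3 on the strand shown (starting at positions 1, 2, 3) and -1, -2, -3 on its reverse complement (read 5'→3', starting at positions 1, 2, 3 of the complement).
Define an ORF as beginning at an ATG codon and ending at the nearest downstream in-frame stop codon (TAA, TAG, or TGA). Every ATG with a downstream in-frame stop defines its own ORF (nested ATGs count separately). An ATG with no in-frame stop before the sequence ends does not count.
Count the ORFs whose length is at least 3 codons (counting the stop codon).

Reverse complement (5'→3'): AGTACAATCCATGTCCTAGCATGGCTATCTAAGGAAGTGGCGGCAGCTCCGAATGGGACCGGGTTCCTAACCCTGCA
Frame +1: TGC AGG GTT AGG AAC CCG GTC CCA TTC GGA GCT GCC GCC ACT TCC TTA GAT AGC CAT GCT AGG ACA TGG ATT GTA — no ATG→stop ORF.
Frame +2: GCA GGG TTA GGA ACC CGG TCC CAT TCG GAG CTG CCG CCA CTT CCT TAG ATA GCC ATG CTA GGA CAT GGA TTG TAC — no ATG→stop ORF.
Frame +3: CAG GGT TAG GAA CCC GGT CCC ATT CGG AGC TGC CGC CAC TTC CTT AGA TAG CCA TGC TAG GAC ATG GAT TGT ACT — no ATG→stop ORF.
Frame -1: AGT ACA ATC CAT GTC CTA GCA TGG CTA TCT AAG GAA GTG GCG GCA GCT CCG AAT GGG ACC GGG TTC CTA ACC CTG — no ATG→stop ORF.
Frame -2: GTA CAA TCC ATG TCC TAG CAT GGC TAT CTA AGG AAG TGG CGG CAG CTC CGA ATG GGA CCG GGT TCC TAA CCC TGC — ATG at 11, stop TAG at 17 → 9 nt; ATG at 53, stop TAA at 68 → 18 nt.
Frame -3: TAC AAT CCA TGT CCT AGC ATG GCT ATC TAA GGA AGT GGC GGC AGC TCC GAA TGG GAC CGG GTT CCT AAC CCT GCA — ATG at 21, stop TAA at 30 → 12 nt.
ORFs ≥ 3 codons: frame -2 11–19 (3 codons), frame -2 53–70 (6 codons), frame -3 21–32 (4 codons). Count = 3.

3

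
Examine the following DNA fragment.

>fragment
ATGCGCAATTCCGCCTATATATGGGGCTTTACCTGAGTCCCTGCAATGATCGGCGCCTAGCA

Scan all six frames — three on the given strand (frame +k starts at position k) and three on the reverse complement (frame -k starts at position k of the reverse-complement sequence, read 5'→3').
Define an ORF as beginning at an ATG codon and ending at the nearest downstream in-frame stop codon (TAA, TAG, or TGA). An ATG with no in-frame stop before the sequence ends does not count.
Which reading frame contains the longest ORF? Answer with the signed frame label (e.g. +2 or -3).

+1

Reverse complement (5'→3'): TGCTAGGCGCCGATCATTGCAGGGACTCAGGTAAAGCCCCATATATAGGCGGAATTGCGCAT
Frame +1: ATG CGC AAT TCC GCC TAT ATA TGG GGC TTT ACC TGA GTC CCT GCA ATG ATC GGC GCC TAG — ATG at 1, stop TGA at 34 → 36 nt; ATG at 46, stop TAG at 58 → 15 nt.
Frame +2: TGC GCA ATT CCG CCT ATA TAT GGG GCT TTA CCT GAG TCC CTG CAA TGA TCG GCG CCT AGC — no ATG→stop ORF.
Frame +3: GCG CAA TTC CGC CTA TAT ATG GGG CTT TAC CTG AGT CCC TGC AAT GAT CGG CGC CTA GCA — no ATG→stop ORF.
Frame -1: TGC TAG GCG CCG ATC ATT GCA GGG ACT CAG GTA AAG CCC CAT ATA TAG GCG GAA TTG CGC — no ATG→stop ORF.
Frame -2: GCT AGG CGC CGA TCA TTG CAG GGA CTC AGG TAA AGC CCC ATA TAT AGG CGG AAT TGC GCA — no ATG→stop ORF.
Frame -3: CTA GGC GCC GAT CAT TGC AGG GAC TCA GGT AAA GCC CCA TAT ATA GGC GGA ATT GCG CAT — no ATG→stop ORF.
Longest ORF is 36 nt in frame +1 (positions 1–36).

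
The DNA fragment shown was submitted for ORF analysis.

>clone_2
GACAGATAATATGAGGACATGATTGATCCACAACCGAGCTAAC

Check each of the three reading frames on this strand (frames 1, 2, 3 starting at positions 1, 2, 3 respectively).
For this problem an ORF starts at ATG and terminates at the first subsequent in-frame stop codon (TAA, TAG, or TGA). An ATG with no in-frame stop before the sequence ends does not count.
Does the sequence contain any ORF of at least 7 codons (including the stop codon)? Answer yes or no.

yes

Frame 1: GAC AGA TAA TAT GAG GAC ATG ATT GAT CCA CAA CCG AGC TAA — ATG at 19, stop TAA at 40 → 24 nt.
Frame 2: ACA GAT AAT ATG AGG ACA TGA TTG ATC CAC AAC CGA GCT AAC — ATG at 11, stop TGA at 20 → 12 nt.
Frame 3: CAG ATA ATA TGA GGA CAT GAT TGA TCC ACA ACC GAG CTA — no ATG→stop ORF.
Frame 1 has an ORF of 8 codons (positions 19–42) ≥ 7, so yes.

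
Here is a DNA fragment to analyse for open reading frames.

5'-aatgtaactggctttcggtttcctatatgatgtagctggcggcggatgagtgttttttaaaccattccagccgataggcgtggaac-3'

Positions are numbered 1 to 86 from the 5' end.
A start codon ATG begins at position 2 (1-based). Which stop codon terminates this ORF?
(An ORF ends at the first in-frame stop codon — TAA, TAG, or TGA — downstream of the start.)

Codons from position 2: ATG (2–4), TAA (5–7).
The first in-frame stop codon is TAA.

TAA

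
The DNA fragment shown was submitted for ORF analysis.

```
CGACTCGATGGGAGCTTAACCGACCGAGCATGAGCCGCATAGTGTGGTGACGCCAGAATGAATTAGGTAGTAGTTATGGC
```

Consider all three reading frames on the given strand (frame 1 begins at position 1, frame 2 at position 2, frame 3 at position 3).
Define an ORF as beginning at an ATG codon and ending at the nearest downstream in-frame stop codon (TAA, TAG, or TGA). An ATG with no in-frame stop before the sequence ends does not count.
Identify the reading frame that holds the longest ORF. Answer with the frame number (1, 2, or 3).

Frame 1: CGA CTC GAT GGG AGC TTA ACC GAC CGA GCA TGA GCC GCA TAG TGT GGT GAC GCC AGA ATG AAT TAG GTA GTA GTT ATG — ATG at 58, stop TAG at 64 → 9 nt.
Frame 2: GAC TCG ATG GGA GCT TAA CCG ACC GAG CAT GAG CCG CAT AGT GTG GTG ACG CCA GAA TGA ATT AGG TAG TAG TTA TGG — ATG at 8, stop TAA at 17 → 12 nt.
Frame 3: ACT CGA TGG GAG CTT AAC CGA CCG AGC ATG AGC CGC ATA GTG TGG TGA CGC CAG AAT GAA TTA GGT AGT AGT TAT GGC — ATG at 30, stop TGA at 48 → 21 nt.
Longest ORF is 21 nt in frame 3 (positions 30–50).

3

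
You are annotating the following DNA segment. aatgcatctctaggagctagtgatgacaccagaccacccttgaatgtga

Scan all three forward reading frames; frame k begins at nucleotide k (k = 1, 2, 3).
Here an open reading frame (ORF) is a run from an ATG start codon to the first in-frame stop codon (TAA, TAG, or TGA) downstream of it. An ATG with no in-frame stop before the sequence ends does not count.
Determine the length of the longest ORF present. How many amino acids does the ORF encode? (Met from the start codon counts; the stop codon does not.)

6

Frame 1: AAT GCA TCT CTA GGA GCT AGT GAT GAC ACC AGA CCA CCC TTG AAT GTG — no ATG→stop ORF.
Frame 2: ATG CAT CTC TAG GAG CTA GTG ATG ACA CCA GAC CAC CCT TGA ATG TGA — ATG at 2, stop TAG at 11 → 12 nt; ATG at 23, stop TGA at 41 → 21 nt; ATG at 44, stop TGA at 47 → 6 nt.
Frame 3: TGC ATC TCT AGG AGC TAG TGA TGA CAC CAG ACC ACC CTT GAA TGT — no ATG→stop ORF.
Longest: frame 2, positions 23–43, 21 nt = 7 codons = 6 aa. → 6 amino acids.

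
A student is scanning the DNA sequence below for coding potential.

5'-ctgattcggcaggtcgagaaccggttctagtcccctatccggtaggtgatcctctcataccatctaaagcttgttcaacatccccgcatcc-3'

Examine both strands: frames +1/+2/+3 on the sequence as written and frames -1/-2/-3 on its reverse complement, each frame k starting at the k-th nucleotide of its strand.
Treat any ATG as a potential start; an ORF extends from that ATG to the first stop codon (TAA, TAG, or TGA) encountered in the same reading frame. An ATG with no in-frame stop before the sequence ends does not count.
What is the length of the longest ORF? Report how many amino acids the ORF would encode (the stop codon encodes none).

Reverse complement (5'→3'): GGATGCGGGGATGTTGAACAAGCTTTAGATGGTATGAGAGGATCACCTACCGGATAGGGGACTAGAACCGGTTCTCGACCTGCCGAATCAG
Frame +1: CTG ATT CGG CAG GTC GAG AAC CGG TTC TAG TCC CCT ATC CGG TAG GTG ATC CTC TCA TAC CAT CTA AAG CTT GTT CAA CAT CCC CGC ATC — no ATG→stop ORF.
Frame +2: TGA TTC GGC AGG TCG AGA ACC GGT TCT AGT CCC CTA TCC GGT AGG TGA TCC TCT CAT ACC ATC TAA AGC TTG TTC AAC ATC CCC GCA TCC — no ATG→stop ORF.
Frame +3: GAT TCG GCA GGT CGA GAA CCG GTT CTA GTC CCC TAT CCG GTA GGT GAT CCT CTC ATA CCA TCT AAA GCT TGT TCA ACA TCC CCG CAT — no ATG→stop ORF.
Frame -1: GGA TGC GGG GAT GTT GAA CAA GCT TTA GAT GGT ATG AGA GGA TCA CCT ACC GGA TAG GGG ACT AGA ACC GGT TCT CGA CCT GCC GAA TCA — ATG at 34, stop TAG at 55 → 24 nt.
Frame -2: GAT GCG GGG ATG TTG AAC AAG CTT TAG ATG GTA TGA GAG GAT CAC CTA CCG GAT AGG GGA CTA GAA CCG GTT CTC GAC CTG CCG AAT CAG — ATG at 11, stop TAG at 26 → 18 nt; ATG at 29, stop TGA at 35 → 9 nt.
Frame -3: ATG CGG GGA TGT TGA ACA AGC TTT AGA TGG TAT GAG AGG ATC ACC TAC CGG ATA GGG GAC TAG AAC CGG TTC TCG ACC TGC CGA ATC — ATG at 3, stop TGA at 15 → 15 nt.
Longest: frame -1, positions 34–57, 24 nt = 8 codons = 7 aa. → 7 amino acids.

7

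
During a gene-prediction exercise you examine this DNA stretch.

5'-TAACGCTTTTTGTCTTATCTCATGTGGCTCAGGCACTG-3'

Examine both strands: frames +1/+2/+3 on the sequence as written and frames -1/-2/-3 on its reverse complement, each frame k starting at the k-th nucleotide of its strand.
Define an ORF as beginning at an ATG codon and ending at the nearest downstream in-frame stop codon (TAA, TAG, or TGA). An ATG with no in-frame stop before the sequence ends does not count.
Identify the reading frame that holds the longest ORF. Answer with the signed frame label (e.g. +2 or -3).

-1

Reverse complement (5'→3'): CAGTGCCTGAGCCACATGAGATAAGACAAAAAGCGTTA
Frame +1: TAA CGC TTT TTG TCT TAT CTC ATG TGG CTC AGG CAC — no ATG→stop ORF.
Frame +2: AAC GCT TTT TGT CTT ATC TCA TGT GGC TCA GGC ACT — no ATG→stop ORF.
Frame +3: ACG CTT TTT GTC TTA TCT CAT GTG GCT CAG GCA CTG — no ATG→stop ORF.
Frame -1: CAG TGC CTG AGC CAC ATG AGA TAA GAC AAA AAG CGT — ATG at 16, stop TAA at 22 → 9 nt.
Frame -2: AGT GCC TGA GCC ACA TGA GAT AAG ACA AAA AGC GTT — no ATG→stop ORF.
Frame -3: GTG CCT GAG CCA CAT GAG ATA AGA CAA AAA GCG TTA — no ATG→stop ORF.
Longest ORF is 9 nt in frame -1 (positions 16–24).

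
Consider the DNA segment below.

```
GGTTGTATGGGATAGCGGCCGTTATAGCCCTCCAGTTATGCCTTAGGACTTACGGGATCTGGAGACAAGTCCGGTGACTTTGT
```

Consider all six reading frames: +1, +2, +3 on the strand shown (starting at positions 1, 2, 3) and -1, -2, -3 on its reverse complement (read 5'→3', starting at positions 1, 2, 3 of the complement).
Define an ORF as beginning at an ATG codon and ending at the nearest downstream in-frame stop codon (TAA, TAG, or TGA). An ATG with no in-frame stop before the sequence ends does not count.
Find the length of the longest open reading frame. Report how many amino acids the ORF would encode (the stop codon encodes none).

Reverse complement (5'→3'): ACAAAGTCACCGGACTTGTCTCCAGATCCCGTAAGTCCTAAGGCATAACTGGAGGGCTATAACGGCCGCTATCCCATACAACC
Frame +1: GGT TGT ATG GGA TAG CGG CCG TTA TAG CCC TCC AGT TAT GCC TTA GGA CTT ACG GGA TCT GGA GAC AAG TCC GGT GAC TTT — ATG at 7, stop TAG at 13 → 9 nt.
Frame +2: GTT GTA TGG GAT AGC GGC CGT TAT AGC CCT CCA GTT ATG CCT TAG GAC TTA CGG GAT CTG GAG ACA AGT CCG GTG ACT TTG — ATG at 38, stop TAG at 44 → 9 nt.
Frame +3: TTG TAT GGG ATA GCG GCC GTT ATA GCC CTC CAG TTA TGC CTT AGG ACT TAC GGG ATC TGG AGA CAA GTC CGG TGA CTT TGT — no ATG→stop ORF.
Frame -1: ACA AAG TCA CCG GAC TTG TCT CCA GAT CCC GTA AGT CCT AAG GCA TAA CTG GAG GGC TAT AAC GGC CGC TAT CCC ATA CAA — no ATG→stop ORF.
Frame -2: CAA AGT CAC CGG ACT TGT CTC CAG ATC CCG TAA GTC CTA AGG CAT AAC TGG AGG GCT ATA ACG GCC GCT ATC CCA TAC AAC — no ATG→stop ORF.
Frame -3: AAA GTC ACC GGA CTT GTC TCC AGA TCC CGT AAG TCC TAA GGC ATA ACT GGA GGG CTA TAA CGG CCG CTA TCC CAT ACA ACC — no ATG→stop ORF.
Longest: frame +1, positions 7–15, 9 nt = 3 codons = 2 aa. → 2 amino acids.

2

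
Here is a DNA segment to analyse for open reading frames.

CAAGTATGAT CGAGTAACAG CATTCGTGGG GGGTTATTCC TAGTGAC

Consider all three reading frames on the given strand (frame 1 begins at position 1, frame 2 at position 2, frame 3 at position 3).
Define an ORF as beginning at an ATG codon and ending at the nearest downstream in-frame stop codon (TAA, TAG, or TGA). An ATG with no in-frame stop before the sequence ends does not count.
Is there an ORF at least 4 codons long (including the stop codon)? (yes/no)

Frame 1: CAA GTA TGA TCG AGT AAC AGC ATT CGT GGG GGG TTA TTC CTA GTG — no ATG→stop ORF.
Frame 2: AAG TAT GAT CGA GTA ACA GCA TTC GTG GGG GGT TAT TCC TAG TGA — no ATG→stop ORF.
Frame 3: AGT ATG ATC GAG TAA CAG CAT TCG TGG GGG GTT ATT CCT AGT GAC — ATG at 6, stop TAA at 15 → 12 nt.
Frame 3 has an ORF of 4 codons (positions 6–17) ≥ 4, so yes.

yes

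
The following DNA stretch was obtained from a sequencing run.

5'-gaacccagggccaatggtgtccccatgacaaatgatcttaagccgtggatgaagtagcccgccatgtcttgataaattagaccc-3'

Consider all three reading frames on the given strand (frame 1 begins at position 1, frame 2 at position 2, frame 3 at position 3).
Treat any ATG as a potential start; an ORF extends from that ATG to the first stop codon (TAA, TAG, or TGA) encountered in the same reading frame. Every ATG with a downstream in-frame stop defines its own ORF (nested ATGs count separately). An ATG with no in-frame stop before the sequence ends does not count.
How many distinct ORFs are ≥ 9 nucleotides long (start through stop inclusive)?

5

Frame 1: GAA CCC AGG GCC AAT GGT GTC CCC ATG ACA AAT GAT CTT AAG CCG TGG ATG AAG TAG CCC GCC ATG TCT TGA TAA ATT AGA CCC — ATG at 25, stop TAG at 55 → 33 nt; ATG at 49, stop TAG at 55 → 9 nt; ATG at 64, stop TGA at 70 → 9 nt.
Frame 2: AAC CCA GGG CCA ATG GTG TCC CCA TGA CAA ATG ATC TTA AGC CGT GGA TGA AGT AGC CCG CCA TGT CTT GAT AAA TTA GAC — ATG at 14, stop TGA at 26 → 15 nt; ATG at 32, stop TGA at 50 → 21 nt.
Frame 3: ACC CAG GGC CAA TGG TGT CCC CAT GAC AAA TGA TCT TAA GCC GTG GAT GAA GTA GCC CGC CAT GTC TTG ATA AAT TAG ACC — no ATG→stop ORF.
ORFs ≥ 9 nucleotides: frame 1 25–57 (33 nucleotides), frame 1 49–57 (9 nucleotides), frame 1 64–72 (9 nucleotides), frame 2 14–28 (15 nucleotides), frame 2 32–52 (21 nucleotides). Count = 5.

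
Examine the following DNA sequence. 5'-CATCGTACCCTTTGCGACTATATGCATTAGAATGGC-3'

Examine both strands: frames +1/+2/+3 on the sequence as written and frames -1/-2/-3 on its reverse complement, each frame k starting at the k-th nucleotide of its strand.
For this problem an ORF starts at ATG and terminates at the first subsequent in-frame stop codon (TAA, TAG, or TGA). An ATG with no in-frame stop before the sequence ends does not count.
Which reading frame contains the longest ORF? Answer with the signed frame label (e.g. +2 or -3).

Reverse complement (5'→3'): GCCATTCTAATGCATATAGTCGCAAAGGGTACGATG
Frame +1: CAT CGT ACC CTT TGC GAC TAT ATG CAT TAG AAT GGC — ATG at 22, stop TAG at 28 → 9 nt.
Frame +2: ATC GTA CCC TTT GCG ACT ATA TGC ATT AGA ATG — no ATG→stop ORF.
Frame +3: TCG TAC CCT TTG CGA CTA TAT GCA TTA GAA TGG — no ATG→stop ORF.
Frame -1: GCC ATT CTA ATG CAT ATA GTC GCA AAG GGT ACG ATG — no ATG→stop ORF.
Frame -2: CCA TTC TAA TGC ATA TAG TCG CAA AGG GTA CGA — no ATG→stop ORF.
Frame -3: CAT TCT AAT GCA TAT AGT CGC AAA GGG TAC GAT — no ATG→stop ORF.
Longest ORF is 9 nt in frame +1 (positions 22–30).

+1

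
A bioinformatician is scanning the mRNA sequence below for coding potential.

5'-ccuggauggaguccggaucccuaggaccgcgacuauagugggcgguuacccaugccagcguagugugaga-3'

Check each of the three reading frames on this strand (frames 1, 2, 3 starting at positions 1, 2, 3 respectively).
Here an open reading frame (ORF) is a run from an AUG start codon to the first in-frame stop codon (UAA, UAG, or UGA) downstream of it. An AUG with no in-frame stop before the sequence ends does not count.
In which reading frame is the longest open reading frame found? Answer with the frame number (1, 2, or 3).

3

Frame 1: CCU GGA UGG AGU CCG GAU CCC UAG GAC CGC GAC UAU AGU GGG CGG UUA CCC AUG CCA GCG UAG UGU GAG — AUG at 52, stop UAG at 61 → 12 nt.
Frame 2: CUG GAU GGA GUC CGG AUC CCU AGG ACC GCG ACU AUA GUG GGC GGU UAC CCA UGC CAG CGU AGU GUG AGA — no AUG→stop ORF.
Frame 3: UGG AUG GAG UCC GGA UCC CUA GGA CCG CGA CUA UAG UGG GCG GUU ACC CAU GCC AGC GUA GUG UGA — AUG at 6, stop UAG at 36 → 33 nt.
Longest ORF is 33 nt in frame 3 (positions 6–38).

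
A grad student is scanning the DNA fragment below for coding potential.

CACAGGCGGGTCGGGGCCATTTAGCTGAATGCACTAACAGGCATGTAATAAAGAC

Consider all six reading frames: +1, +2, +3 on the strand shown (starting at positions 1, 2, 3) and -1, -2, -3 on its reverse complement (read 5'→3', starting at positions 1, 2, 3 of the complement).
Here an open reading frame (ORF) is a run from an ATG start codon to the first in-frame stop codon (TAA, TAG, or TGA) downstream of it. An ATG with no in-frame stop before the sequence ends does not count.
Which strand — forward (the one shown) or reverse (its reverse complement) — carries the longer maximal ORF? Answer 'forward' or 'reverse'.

Reverse complement (5'→3'): GTCTTTATTACATGCCTGTTAGTGCATTCAGCTAAATGGCCCCGACCCGCCTGTG
Frame +1: CAC AGG CGG GTC GGG GCC ATT TAG CTG AAT GCA CTA ACA GGC ATG TAA TAA AGA — ATG at 43, stop TAA at 46 → 6 nt.
Frame +2: ACA GGC GGG TCG GGG CCA TTT AGC TGA ATG CAC TAA CAG GCA TGT AAT AAA GAC — ATG at 29, stop TAA at 35 → 9 nt.
Frame +3: CAG GCG GGT CGG GGC CAT TTA GCT GAA TGC ACT AAC AGG CAT GTA ATA AAG — no ATG→stop ORF.
Frame -1: GTC TTT ATT ACA TGC CTG TTA GTG CAT TCA GCT AAA TGG CCC CGA CCC GCC TGT — no ATG→stop ORF.
Frame -2: TCT TTA TTA CAT GCC TGT TAG TGC ATT CAG CTA AAT GGC CCC GAC CCG CCT GTG — no ATG→stop ORF.
Frame -3: CTT TAT TAC ATG CCT GTT AGT GCA TTC AGC TAA ATG GCC CCG ACC CGC CTG — ATG at 12, stop TAA at 33 → 24 nt.
Forward-strand max 9 nt; reverse-strand max 24 nt. The reverse strand has the longer ORF.

reverse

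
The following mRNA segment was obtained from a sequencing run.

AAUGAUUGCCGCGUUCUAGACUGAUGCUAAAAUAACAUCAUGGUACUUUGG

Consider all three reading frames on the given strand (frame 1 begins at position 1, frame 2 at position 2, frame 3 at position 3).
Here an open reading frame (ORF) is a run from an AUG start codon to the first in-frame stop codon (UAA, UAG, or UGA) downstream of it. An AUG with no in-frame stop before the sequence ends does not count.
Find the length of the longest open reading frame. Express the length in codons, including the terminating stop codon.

Frame 1: AAU GAU UGC CGC GUU CUA GAC UGA UGC UAA AAU AAC AUC AUG GUA CUU UGG — no AUG→stop ORF.
Frame 2: AUG AUU GCC GCG UUC UAG ACU GAU GCU AAA AUA ACA UCA UGG UAC UUU — AUG at 2, stop UAG at 17 → 18 nt.
Frame 3: UGA UUG CCG CGU UCU AGA CUG AUG CUA AAA UAA CAU CAU GGU ACU UUG — AUG at 24, stop UAA at 33 → 12 nt.
Longest: frame 2, positions 2–19, 18 nt = 6 codons = 5 aa. → 6 codons.

6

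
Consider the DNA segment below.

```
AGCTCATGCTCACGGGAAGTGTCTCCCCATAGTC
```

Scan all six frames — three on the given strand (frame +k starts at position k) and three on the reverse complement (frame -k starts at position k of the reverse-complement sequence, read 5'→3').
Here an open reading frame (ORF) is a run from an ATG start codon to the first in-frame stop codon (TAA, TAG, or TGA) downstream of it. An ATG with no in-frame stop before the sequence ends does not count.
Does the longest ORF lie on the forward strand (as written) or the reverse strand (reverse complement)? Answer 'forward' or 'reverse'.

Reverse complement (5'→3'): GACTATGGGGAGACACTTCCCGTGAGCATGAGCT
Frame +1: AGC TCA TGC TCA CGG GAA GTG TCT CCC CAT AGT — no ATG→stop ORF.
Frame +2: GCT CAT GCT CAC GGG AAG TGT CTC CCC ATA GTC — no ATG→stop ORF.
Frame +3: CTC ATG CTC ACG GGA AGT GTC TCC CCA TAG — ATG at 6, stop TAG at 30 → 27 nt.
Frame -1: GAC TAT GGG GAG ACA CTT CCC GTG AGC ATG AGC — no ATG→stop ORF.
Frame -2: ACT ATG GGG AGA CAC TTC CCG TGA GCA TGA GCT — ATG at 5, stop TGA at 23 → 21 nt.
Frame -3: CTA TGG GGA GAC ACT TCC CGT GAG CAT GAG — no ATG→stop ORF.
Forward-strand max 27 nt; reverse-strand max 21 nt. The forward strand has the longer ORF.

forward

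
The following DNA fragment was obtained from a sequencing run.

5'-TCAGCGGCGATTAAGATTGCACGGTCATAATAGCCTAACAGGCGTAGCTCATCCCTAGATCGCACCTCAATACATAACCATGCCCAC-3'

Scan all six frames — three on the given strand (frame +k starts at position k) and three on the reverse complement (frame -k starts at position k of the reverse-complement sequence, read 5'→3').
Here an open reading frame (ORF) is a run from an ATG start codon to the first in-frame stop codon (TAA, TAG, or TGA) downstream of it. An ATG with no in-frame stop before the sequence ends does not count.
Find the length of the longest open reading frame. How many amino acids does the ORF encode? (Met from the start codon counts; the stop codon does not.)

Reverse complement (5'→3'): GTGGGCATGGTTATGTATTGAGGTGCGATCTAGGGATGAGCTACGCCTGTTAGGCTATTATGACCGTGCAATCTTAATCGCCGCTGA
Frame +1: TCA GCG GCG ATT AAG ATT GCA CGG TCA TAA TAG CCT AAC AGG CGT AGC TCA TCC CTA GAT CGC ACC TCA ATA CAT AAC CAT GCC CAC — no ATG→stop ORF.
Frame +2: CAG CGG CGA TTA AGA TTG CAC GGT CAT AAT AGC CTA ACA GGC GTA GCT CAT CCC TAG ATC GCA CCT CAA TAC ATA ACC ATG CCC — no ATG→stop ORF.
Frame +3: AGC GGC GAT TAA GAT TGC ACG GTC ATA ATA GCC TAA CAG GCG TAG CTC ATC CCT AGA TCG CAC CTC AAT ACA TAA CCA TGC CCA — no ATG→stop ORF.
Frame -1: GTG GGC ATG GTT ATG TAT TGA GGT GCG ATC TAG GGA TGA GCT ACG CCT GTT AGG CTA TTA TGA CCG TGC AAT CTT AAT CGC CGC TGA — ATG at 7, stop TGA at 19 → 15 nt; ATG at 13, stop TGA at 19 → 9 nt.
Frame -2: TGG GCA TGG TTA TGT ATT GAG GTG CGA TCT AGG GAT GAG CTA CGC CTG TTA GGC TAT TAT GAC CGT GCA ATC TTA ATC GCC GCT — no ATG→stop ORF.
Frame -3: GGG CAT GGT TAT GTA TTG AGG TGC GAT CTA GGG ATG AGC TAC GCC TGT TAG GCT ATT ATG ACC GTG CAA TCT TAA TCG CCG CTG — ATG at 36, stop TAG at 51 → 18 nt; ATG at 60, stop TAA at 75 → 18 nt.
Longest: frame -3, positions 36–53, 18 nt = 6 codons = 5 aa. → 5 amino acids.

5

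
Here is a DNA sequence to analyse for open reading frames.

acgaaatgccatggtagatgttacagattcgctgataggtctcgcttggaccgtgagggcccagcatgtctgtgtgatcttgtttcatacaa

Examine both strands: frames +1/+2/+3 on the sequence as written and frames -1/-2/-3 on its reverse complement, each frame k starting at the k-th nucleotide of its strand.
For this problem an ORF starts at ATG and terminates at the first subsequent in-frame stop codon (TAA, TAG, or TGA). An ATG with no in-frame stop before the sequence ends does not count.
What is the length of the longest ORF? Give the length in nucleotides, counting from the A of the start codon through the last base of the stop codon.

Reverse complement (5'→3'): TTGTATGAAACAAGATCACACAGACATGCTGGGCCCTCACGGTCCAAGCGAGACCTATCAGCGAATCTGTAACATCTACCATGGCATTTCGT
Frame +1: ACG AAA TGC CAT GGT AGA TGT TAC AGA TTC GCT GAT AGG TCT CGC TTG GAC CGT GAG GGC CCA GCA TGT CTG TGT GAT CTT GTT TCA TAC — no ATG→stop ORF.
Frame +2: CGA AAT GCC ATG GTA GAT GTT ACA GAT TCG CTG ATA GGT CTC GCT TGG ACC GTG AGG GCC CAG CAT GTC TGT GTG ATC TTG TTT CAT ACA — no ATG→stop ORF.
Frame +3: GAA ATG CCA TGG TAG ATG TTA CAG ATT CGC TGA TAG GTC TCG CTT GGA CCG TGA GGG CCC AGC ATG TCT GTG TGA TCT TGT TTC ATA CAA — ATG at 6, stop TAG at 15 → 12 nt; ATG at 18, stop TGA at 33 → 18 nt; ATG at 66, stop TGA at 75 → 12 nt.
Frame -1: TTG TAT GAA ACA AGA TCA CAC AGA CAT GCT GGG CCC TCA CGG TCC AAG CGA GAC CTA TCA GCG AAT CTG TAA CAT CTA CCA TGG CAT TTC — no ATG→stop ORF.
Frame -2: TGT ATG AAA CAA GAT CAC ACA GAC ATG CTG GGC CCT CAC GGT CCA AGC GAG ACC TAT CAG CGA ATC TGT AAC ATC TAC CAT GGC ATT TCG — no ATG→stop ORF.
Frame -3: GTA TGA AAC AAG ATC ACA CAG ACA TGC TGG GCC CTC ACG GTC CAA GCG AGA CCT ATC AGC GAA TCT GTA ACA TCT ACC ATG GCA TTT CGT — no ATG→stop ORF.
Longest: frame +3, positions 18–35, 18 nt = 6 codons = 5 aa. → 18 nucleotides.

18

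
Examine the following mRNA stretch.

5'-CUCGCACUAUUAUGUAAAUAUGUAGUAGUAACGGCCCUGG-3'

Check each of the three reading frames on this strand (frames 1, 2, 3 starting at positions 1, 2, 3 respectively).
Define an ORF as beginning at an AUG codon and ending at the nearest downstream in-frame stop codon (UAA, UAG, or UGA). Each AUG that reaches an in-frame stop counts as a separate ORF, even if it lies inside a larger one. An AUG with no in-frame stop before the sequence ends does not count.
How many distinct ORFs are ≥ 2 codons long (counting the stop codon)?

2

Frame 1: CUC GCA CUA UUA UGU AAA UAU GUA GUA GUA ACG GCC CUG — no AUG→stop ORF.
Frame 2: UCG CAC UAU UAU GUA AAU AUG UAG UAG UAA CGG CCC UGG — AUG at 20, stop UAG at 23 → 6 nt.
Frame 3: CGC ACU AUU AUG UAA AUA UGU AGU AGU AAC GGC CCU — AUG at 12, stop UAA at 15 → 6 nt.
ORFs ≥ 2 codons: frame 2 20–25 (2 codons), frame 3 12–17 (2 codons). Count = 2.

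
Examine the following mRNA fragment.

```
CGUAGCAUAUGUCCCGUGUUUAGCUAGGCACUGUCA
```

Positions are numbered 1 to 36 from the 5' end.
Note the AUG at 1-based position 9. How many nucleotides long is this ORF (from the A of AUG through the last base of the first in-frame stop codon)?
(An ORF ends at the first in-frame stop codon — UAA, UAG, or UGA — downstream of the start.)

15

Codons from position 9: AUG (9–11), UCC (12–14), CGU (15–17), GUU (18–20), UAG (21–23).
UAG is the first in-frame stop; ORF spans 9–23, 15 nucleotides.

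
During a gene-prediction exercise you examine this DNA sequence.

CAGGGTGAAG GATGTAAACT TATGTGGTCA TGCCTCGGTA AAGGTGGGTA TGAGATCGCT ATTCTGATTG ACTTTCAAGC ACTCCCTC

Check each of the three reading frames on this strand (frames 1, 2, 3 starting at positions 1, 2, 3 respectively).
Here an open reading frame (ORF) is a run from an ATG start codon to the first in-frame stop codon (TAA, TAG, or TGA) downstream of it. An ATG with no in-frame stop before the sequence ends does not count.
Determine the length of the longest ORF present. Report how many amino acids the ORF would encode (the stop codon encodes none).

Frame 1: CAG GGT GAA GGA TGT AAA CTT ATG TGG TCA TGC CTC GGT AAA GGT GGG TAT GAG ATC GCT ATT CTG ATT GAC TTT CAA GCA CTC CCT — no ATG→stop ORF.
Frame 2: AGG GTG AAG GAT GTA AAC TTA TGT GGT CAT GCC TCG GTA AAG GTG GGT ATG AGA TCG CTA TTC TGA TTG ACT TTC AAG CAC TCC CTC — ATG at 50, stop TGA at 65 → 18 nt.
Frame 3: GGG TGA AGG ATG TAA ACT TAT GTG GTC ATG CCT CGG TAA AGG TGG GTA TGA GAT CGC TAT TCT GAT TGA CTT TCA AGC ACT CCC — ATG at 12, stop TAA at 15 → 6 nt; ATG at 30, stop TAA at 39 → 12 nt.
Longest: frame 2, positions 50–67, 18 nt = 6 codons = 5 aa. → 5 amino acids.

5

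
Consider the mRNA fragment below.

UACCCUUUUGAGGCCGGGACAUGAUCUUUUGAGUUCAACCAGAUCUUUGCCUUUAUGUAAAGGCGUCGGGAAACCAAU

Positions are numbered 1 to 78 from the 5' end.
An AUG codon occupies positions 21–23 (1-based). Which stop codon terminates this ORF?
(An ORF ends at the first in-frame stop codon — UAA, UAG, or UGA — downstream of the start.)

Codons from position 21: AUG (21–23), AUC (24–26), UUU (27–29), UGA (30–32).
The first in-frame stop codon is UGA.

UGA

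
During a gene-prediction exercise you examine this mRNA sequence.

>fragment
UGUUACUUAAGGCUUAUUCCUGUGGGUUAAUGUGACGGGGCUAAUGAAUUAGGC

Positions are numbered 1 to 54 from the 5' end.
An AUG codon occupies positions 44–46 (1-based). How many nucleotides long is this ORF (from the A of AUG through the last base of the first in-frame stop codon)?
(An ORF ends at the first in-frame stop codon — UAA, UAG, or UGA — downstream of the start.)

9

Codons from position 44: AUG (44–46), AAU (47–49), UAG (50–52).
UAG is the first in-frame stop; ORF spans 44–52, 9 nucleotides.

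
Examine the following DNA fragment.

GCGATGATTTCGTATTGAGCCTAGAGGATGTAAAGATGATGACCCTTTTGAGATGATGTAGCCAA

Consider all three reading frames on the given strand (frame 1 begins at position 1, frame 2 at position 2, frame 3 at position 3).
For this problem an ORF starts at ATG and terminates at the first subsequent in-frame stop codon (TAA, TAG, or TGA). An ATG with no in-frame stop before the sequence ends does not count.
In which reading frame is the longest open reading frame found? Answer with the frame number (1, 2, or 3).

3

Frame 1: GCG ATG ATT TCG TAT TGA GCC TAG AGG ATG TAA AGA TGA TGA CCC TTT TGA GAT GAT GTA GCC — ATG at 4, stop TGA at 16 → 15 nt; ATG at 28, stop TAA at 31 → 6 nt.
Frame 2: CGA TGA TTT CGT ATT GAG CCT AGA GGA TGT AAA GAT GAT GAC CCT TTT GAG ATG ATG TAG CCA — ATG at 53, stop TAG at 59 → 9 nt; ATG at 56, stop TAG at 59 → 6 nt.
Frame 3: GAT GAT TTC GTA TTG AGC CTA GAG GAT GTA AAG ATG ATG ACC CTT TTG AGA TGA TGT AGC CAA — ATG at 36, stop TGA at 54 → 21 nt; ATG at 39, stop TGA at 54 → 18 nt.
Longest ORF is 21 nt in frame 3 (positions 36–56).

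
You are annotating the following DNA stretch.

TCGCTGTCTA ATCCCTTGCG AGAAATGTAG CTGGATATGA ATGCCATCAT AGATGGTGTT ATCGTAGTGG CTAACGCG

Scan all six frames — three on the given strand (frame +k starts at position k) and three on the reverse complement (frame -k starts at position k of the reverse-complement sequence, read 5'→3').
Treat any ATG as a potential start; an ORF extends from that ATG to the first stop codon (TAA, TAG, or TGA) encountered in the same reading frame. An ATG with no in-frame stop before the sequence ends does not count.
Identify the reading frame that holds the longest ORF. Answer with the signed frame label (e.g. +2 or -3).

+2

Reverse complement (5'→3'): CGCGTTAGCCACTACGATAACACCATCTATGATGGCATTCATATCCAGCTACATTTCTCGCAAGGGATTAGACAGCGA
Frame +1: TCG CTG TCT AAT CCC TTG CGA GAA ATG TAG CTG GAT ATG AAT GCC ATC ATA GAT GGT GTT ATC GTA GTG GCT AAC GCG — ATG at 25, stop TAG at 28 → 6 nt.
Frame +2: CGC TGT CTA ATC CCT TGC GAG AAA TGT AGC TGG ATA TGA ATG CCA TCA TAG ATG GTG TTA TCG TAG TGG CTA ACG — ATG at 41, stop TAG at 50 → 12 nt; ATG at 53, stop TAG at 65 → 15 nt.
Frame +3: GCT GTC TAA TCC CTT GCG AGA AAT GTA GCT GGA TAT GAA TGC CAT CAT AGA TGG TGT TAT CGT AGT GGC TAA CGC — no ATG→stop ORF.
Frame -1: CGC GTT AGC CAC TAC GAT AAC ACC ATC TAT GAT GGC ATT CAT ATC CAG CTA CAT TTC TCG CAA GGG ATT AGA CAG CGA — no ATG→stop ORF.
Frame -2: GCG TTA GCC ACT ACG ATA ACA CCA TCT ATG ATG GCA TTC ATA TCC AGC TAC ATT TCT CGC AAG GGA TTA GAC AGC — no ATG→stop ORF.
Frame -3: CGT TAG CCA CTA CGA TAA CAC CAT CTA TGA TGG CAT TCA TAT CCA GCT ACA TTT CTC GCA AGG GAT TAG ACA GCG — no ATG→stop ORF.
Longest ORF is 15 nt in frame +2 (positions 53–67).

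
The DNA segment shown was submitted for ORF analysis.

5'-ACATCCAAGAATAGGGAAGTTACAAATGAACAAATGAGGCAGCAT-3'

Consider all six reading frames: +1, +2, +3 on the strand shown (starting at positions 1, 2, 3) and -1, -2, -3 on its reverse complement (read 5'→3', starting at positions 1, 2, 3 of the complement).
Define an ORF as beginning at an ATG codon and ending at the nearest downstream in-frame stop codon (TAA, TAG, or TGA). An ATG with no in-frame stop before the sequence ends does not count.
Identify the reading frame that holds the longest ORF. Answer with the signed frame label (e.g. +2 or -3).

Reverse complement (5'→3'): ATGCTGCCTCATTTGTTCATTTGTAACTTCCCTATTCTTGGATGT
Frame +1: ACA TCC AAG AAT AGG GAA GTT ACA AAT GAA CAA ATG AGG CAG CAT — no ATG→stop ORF.
Frame +2: CAT CCA AGA ATA GGG AAG TTA CAA ATG AAC AAA TGA GGC AGC — ATG at 26, stop TGA at 35 → 12 nt.
Frame +3: ATC CAA GAA TAG GGA AGT TAC AAA TGA ACA AAT GAG GCA GCA — no ATG→stop ORF.
Frame -1: ATG CTG CCT CAT TTG TTC ATT TGT AAC TTC CCT ATT CTT GGA TGT — no ATG→stop ORF.
Frame -2: TGC TGC CTC ATT TGT TCA TTT GTA ACT TCC CTA TTC TTG GAT — no ATG→stop ORF.
Frame -3: GCT GCC TCA TTT GTT CAT TTG TAA CTT CCC TAT TCT TGG ATG — no ATG→stop ORF.
Longest ORF is 12 nt in frame +2 (positions 26–37).

+2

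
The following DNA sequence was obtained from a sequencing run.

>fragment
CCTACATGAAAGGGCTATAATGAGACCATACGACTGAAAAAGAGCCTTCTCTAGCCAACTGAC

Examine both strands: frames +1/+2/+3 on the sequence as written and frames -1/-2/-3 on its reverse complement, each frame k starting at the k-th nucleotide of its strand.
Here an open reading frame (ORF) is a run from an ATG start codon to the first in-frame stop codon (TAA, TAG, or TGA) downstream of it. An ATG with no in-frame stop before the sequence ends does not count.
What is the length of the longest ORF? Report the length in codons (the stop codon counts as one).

Reverse complement (5'→3'): GTCAGTTGGCTAGAGAAGGCTCTTTTTCAGTCGTATGGTCTCATTATAGCCCTTTCATGTAGG
Frame +1: CCT ACA TGA AAG GGC TAT AAT GAG ACC ATA CGA CTG AAA AAG AGC CTT CTC TAG CCA ACT GAC — no ATG→stop ORF.
Frame +2: CTA CAT GAA AGG GCT ATA ATG AGA CCA TAC GAC TGA AAA AGA GCC TTC TCT AGC CAA CTG — ATG at 20, stop TGA at 35 → 18 nt.
Frame +3: TAC ATG AAA GGG CTA TAA TGA GAC CAT ACG ACT GAA AAA GAG CCT TCT CTA GCC AAC TGA — ATG at 6, stop TAA at 18 → 15 nt.
Frame -1: GTC AGT TGG CTA GAG AAG GCT CTT TTT CAG TCG TAT GGT CTC ATT ATA GCC CTT TCA TGT AGG — no ATG→stop ORF.
Frame -2: TCA GTT GGC TAG AGA AGG CTC TTT TTC AGT CGT ATG GTC TCA TTA TAG CCC TTT CAT GTA — ATG at 35, stop TAG at 47 → 15 nt.
Frame -3: CAG TTG GCT AGA GAA GGC TCT TTT TCA GTC GTA TGG TCT CAT TAT AGC CCT TTC ATG TAG — ATG at 57, stop TAG at 60 → 6 nt.
Longest: frame +2, positions 20–37, 18 nt = 6 codons = 5 aa. → 6 codons.

6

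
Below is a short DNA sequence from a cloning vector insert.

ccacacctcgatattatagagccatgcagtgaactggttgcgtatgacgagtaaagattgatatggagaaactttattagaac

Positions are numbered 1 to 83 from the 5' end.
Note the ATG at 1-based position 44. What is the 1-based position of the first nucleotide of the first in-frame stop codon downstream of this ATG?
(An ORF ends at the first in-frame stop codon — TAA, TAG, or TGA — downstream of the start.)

Codons from position 44: ATG (44–46), ACG (47–49), AGT (50–52), AAA (53–55), GAT (56–58), TGA (59–61).
TGA is a stop codon; it begins at position 59.

59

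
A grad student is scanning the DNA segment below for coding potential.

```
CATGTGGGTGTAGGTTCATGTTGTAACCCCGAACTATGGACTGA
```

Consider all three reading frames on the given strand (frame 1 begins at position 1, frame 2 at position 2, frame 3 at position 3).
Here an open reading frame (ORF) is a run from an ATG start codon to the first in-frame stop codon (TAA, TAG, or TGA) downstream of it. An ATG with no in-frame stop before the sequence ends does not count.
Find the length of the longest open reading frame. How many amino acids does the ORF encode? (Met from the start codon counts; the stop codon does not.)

3

Frame 1: CAT GTG GGT GTA GGT TCA TGT TGT AAC CCC GAA CTA TGG ACT — no ATG→stop ORF.
Frame 2: ATG TGG GTG TAG GTT CAT GTT GTA ACC CCG AAC TAT GGA CTG — ATG at 2, stop TAG at 11 → 12 nt.
Frame 3: TGT GGG TGT AGG TTC ATG TTG TAA CCC CGA ACT ATG GAC TGA — ATG at 18, stop TAA at 24 → 9 nt; ATG at 36, stop TGA at 42 → 9 nt.
Longest: frame 2, positions 2–13, 12 nt = 4 codons = 3 aa. → 3 amino acids.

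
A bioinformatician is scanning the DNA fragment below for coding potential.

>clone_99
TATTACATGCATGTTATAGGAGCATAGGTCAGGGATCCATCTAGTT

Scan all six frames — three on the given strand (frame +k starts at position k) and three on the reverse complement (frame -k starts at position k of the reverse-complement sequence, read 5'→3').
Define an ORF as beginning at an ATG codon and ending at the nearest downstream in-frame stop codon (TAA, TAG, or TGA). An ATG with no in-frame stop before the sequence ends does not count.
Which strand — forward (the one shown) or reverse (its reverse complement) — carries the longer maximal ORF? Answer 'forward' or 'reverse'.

forward

Reverse complement (5'→3'): AACTAGATGGATCCCTGACCTATGCTCCTATAACATGCATGTAATA
Frame +1: TAT TAC ATG CAT GTT ATA GGA GCA TAG GTC AGG GAT CCA TCT AGT — ATG at 7, stop TAG at 25 → 21 nt.
Frame +2: ATT ACA TGC ATG TTA TAG GAG CAT AGG TCA GGG ATC CAT CTA GTT — ATG at 11, stop TAG at 17 → 9 nt.
Frame +3: TTA CAT GCA TGT TAT AGG AGC ATA GGT CAG GGA TCC ATC TAG — no ATG→stop ORF.
Frame -1: AAC TAG ATG GAT CCC TGA CCT ATG CTC CTA TAA CAT GCA TGT AAT — ATG at 7, stop TGA at 16 → 12 nt; ATG at 22, stop TAA at 31 → 12 nt.
Frame -2: ACT AGA TGG ATC CCT GAC CTA TGC TCC TAT AAC ATG CAT GTA ATA — no ATG→stop ORF.
Frame -3: CTA GAT GGA TCC CTG ACC TAT GCT CCT ATA ACA TGC ATG TAA — ATG at 39, stop TAA at 42 → 6 nt.
Forward-strand max 21 nt; reverse-strand max 12 nt. The forward strand has the longer ORF.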